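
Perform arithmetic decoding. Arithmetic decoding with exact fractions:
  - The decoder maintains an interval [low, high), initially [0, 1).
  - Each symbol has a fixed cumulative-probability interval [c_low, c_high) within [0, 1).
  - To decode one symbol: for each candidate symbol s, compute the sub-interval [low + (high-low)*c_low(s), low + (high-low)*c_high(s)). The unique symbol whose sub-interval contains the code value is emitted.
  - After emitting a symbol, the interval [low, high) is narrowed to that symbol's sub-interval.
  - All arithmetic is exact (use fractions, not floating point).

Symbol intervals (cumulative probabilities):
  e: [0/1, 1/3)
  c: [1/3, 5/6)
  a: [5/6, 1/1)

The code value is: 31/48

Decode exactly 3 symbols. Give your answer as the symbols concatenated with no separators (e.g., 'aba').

Answer: ccc

Derivation:
Step 1: interval [0/1, 1/1), width = 1/1 - 0/1 = 1/1
  'e': [0/1 + 1/1*0/1, 0/1 + 1/1*1/3) = [0/1, 1/3)
  'c': [0/1 + 1/1*1/3, 0/1 + 1/1*5/6) = [1/3, 5/6) <- contains code 31/48
  'a': [0/1 + 1/1*5/6, 0/1 + 1/1*1/1) = [5/6, 1/1)
  emit 'c', narrow to [1/3, 5/6)
Step 2: interval [1/3, 5/6), width = 5/6 - 1/3 = 1/2
  'e': [1/3 + 1/2*0/1, 1/3 + 1/2*1/3) = [1/3, 1/2)
  'c': [1/3 + 1/2*1/3, 1/3 + 1/2*5/6) = [1/2, 3/4) <- contains code 31/48
  'a': [1/3 + 1/2*5/6, 1/3 + 1/2*1/1) = [3/4, 5/6)
  emit 'c', narrow to [1/2, 3/4)
Step 3: interval [1/2, 3/4), width = 3/4 - 1/2 = 1/4
  'e': [1/2 + 1/4*0/1, 1/2 + 1/4*1/3) = [1/2, 7/12)
  'c': [1/2 + 1/4*1/3, 1/2 + 1/4*5/6) = [7/12, 17/24) <- contains code 31/48
  'a': [1/2 + 1/4*5/6, 1/2 + 1/4*1/1) = [17/24, 3/4)
  emit 'c', narrow to [7/12, 17/24)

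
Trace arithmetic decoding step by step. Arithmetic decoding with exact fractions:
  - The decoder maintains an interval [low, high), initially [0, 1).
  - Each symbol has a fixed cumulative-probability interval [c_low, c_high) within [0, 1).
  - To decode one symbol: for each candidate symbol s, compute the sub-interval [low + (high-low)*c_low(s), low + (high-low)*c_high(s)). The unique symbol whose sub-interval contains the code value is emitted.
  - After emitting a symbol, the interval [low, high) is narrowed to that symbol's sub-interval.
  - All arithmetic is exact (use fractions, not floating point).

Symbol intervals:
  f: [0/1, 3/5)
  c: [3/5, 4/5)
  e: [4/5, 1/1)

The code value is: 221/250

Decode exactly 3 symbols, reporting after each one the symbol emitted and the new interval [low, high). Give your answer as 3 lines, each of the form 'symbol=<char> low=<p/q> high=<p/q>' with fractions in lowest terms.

Answer: symbol=e low=4/5 high=1/1
symbol=f low=4/5 high=23/25
symbol=c low=109/125 high=112/125

Derivation:
Step 1: interval [0/1, 1/1), width = 1/1 - 0/1 = 1/1
  'f': [0/1 + 1/1*0/1, 0/1 + 1/1*3/5) = [0/1, 3/5)
  'c': [0/1 + 1/1*3/5, 0/1 + 1/1*4/5) = [3/5, 4/5)
  'e': [0/1 + 1/1*4/5, 0/1 + 1/1*1/1) = [4/5, 1/1) <- contains code 221/250
  emit 'e', narrow to [4/5, 1/1)
Step 2: interval [4/5, 1/1), width = 1/1 - 4/5 = 1/5
  'f': [4/5 + 1/5*0/1, 4/5 + 1/5*3/5) = [4/5, 23/25) <- contains code 221/250
  'c': [4/5 + 1/5*3/5, 4/5 + 1/5*4/5) = [23/25, 24/25)
  'e': [4/5 + 1/5*4/5, 4/5 + 1/5*1/1) = [24/25, 1/1)
  emit 'f', narrow to [4/5, 23/25)
Step 3: interval [4/5, 23/25), width = 23/25 - 4/5 = 3/25
  'f': [4/5 + 3/25*0/1, 4/5 + 3/25*3/5) = [4/5, 109/125)
  'c': [4/5 + 3/25*3/5, 4/5 + 3/25*4/5) = [109/125, 112/125) <- contains code 221/250
  'e': [4/5 + 3/25*4/5, 4/5 + 3/25*1/1) = [112/125, 23/25)
  emit 'c', narrow to [109/125, 112/125)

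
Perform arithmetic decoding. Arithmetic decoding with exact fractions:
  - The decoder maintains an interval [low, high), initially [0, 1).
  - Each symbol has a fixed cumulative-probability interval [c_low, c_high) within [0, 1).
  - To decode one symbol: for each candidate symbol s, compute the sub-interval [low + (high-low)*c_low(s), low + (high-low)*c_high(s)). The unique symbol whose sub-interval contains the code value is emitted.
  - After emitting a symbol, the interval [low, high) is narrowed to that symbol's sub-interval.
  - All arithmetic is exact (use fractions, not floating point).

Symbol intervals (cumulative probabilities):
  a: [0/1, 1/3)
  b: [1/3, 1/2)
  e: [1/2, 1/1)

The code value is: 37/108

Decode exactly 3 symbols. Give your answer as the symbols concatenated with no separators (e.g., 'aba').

Step 1: interval [0/1, 1/1), width = 1/1 - 0/1 = 1/1
  'a': [0/1 + 1/1*0/1, 0/1 + 1/1*1/3) = [0/1, 1/3)
  'b': [0/1 + 1/1*1/3, 0/1 + 1/1*1/2) = [1/3, 1/2) <- contains code 37/108
  'e': [0/1 + 1/1*1/2, 0/1 + 1/1*1/1) = [1/2, 1/1)
  emit 'b', narrow to [1/3, 1/2)
Step 2: interval [1/3, 1/2), width = 1/2 - 1/3 = 1/6
  'a': [1/3 + 1/6*0/1, 1/3 + 1/6*1/3) = [1/3, 7/18) <- contains code 37/108
  'b': [1/3 + 1/6*1/3, 1/3 + 1/6*1/2) = [7/18, 5/12)
  'e': [1/3 + 1/6*1/2, 1/3 + 1/6*1/1) = [5/12, 1/2)
  emit 'a', narrow to [1/3, 7/18)
Step 3: interval [1/3, 7/18), width = 7/18 - 1/3 = 1/18
  'a': [1/3 + 1/18*0/1, 1/3 + 1/18*1/3) = [1/3, 19/54) <- contains code 37/108
  'b': [1/3 + 1/18*1/3, 1/3 + 1/18*1/2) = [19/54, 13/36)
  'e': [1/3 + 1/18*1/2, 1/3 + 1/18*1/1) = [13/36, 7/18)
  emit 'a', narrow to [1/3, 19/54)

Answer: baa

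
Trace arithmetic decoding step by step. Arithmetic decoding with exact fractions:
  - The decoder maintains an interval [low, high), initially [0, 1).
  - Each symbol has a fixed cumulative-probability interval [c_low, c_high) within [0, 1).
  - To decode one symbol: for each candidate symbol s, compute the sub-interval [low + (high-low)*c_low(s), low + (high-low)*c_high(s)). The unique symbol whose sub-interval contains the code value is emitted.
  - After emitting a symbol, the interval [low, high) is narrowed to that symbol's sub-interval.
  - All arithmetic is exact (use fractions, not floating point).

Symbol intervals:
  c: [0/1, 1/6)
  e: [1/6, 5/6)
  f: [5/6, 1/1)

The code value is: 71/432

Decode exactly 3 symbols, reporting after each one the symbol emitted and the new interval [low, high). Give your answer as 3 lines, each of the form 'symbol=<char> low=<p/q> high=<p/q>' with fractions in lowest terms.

Answer: symbol=c low=0/1 high=1/6
symbol=f low=5/36 high=1/6
symbol=f low=35/216 high=1/6

Derivation:
Step 1: interval [0/1, 1/1), width = 1/1 - 0/1 = 1/1
  'c': [0/1 + 1/1*0/1, 0/1 + 1/1*1/6) = [0/1, 1/6) <- contains code 71/432
  'e': [0/1 + 1/1*1/6, 0/1 + 1/1*5/6) = [1/6, 5/6)
  'f': [0/1 + 1/1*5/6, 0/1 + 1/1*1/1) = [5/6, 1/1)
  emit 'c', narrow to [0/1, 1/6)
Step 2: interval [0/1, 1/6), width = 1/6 - 0/1 = 1/6
  'c': [0/1 + 1/6*0/1, 0/1 + 1/6*1/6) = [0/1, 1/36)
  'e': [0/1 + 1/6*1/6, 0/1 + 1/6*5/6) = [1/36, 5/36)
  'f': [0/1 + 1/6*5/6, 0/1 + 1/6*1/1) = [5/36, 1/6) <- contains code 71/432
  emit 'f', narrow to [5/36, 1/6)
Step 3: interval [5/36, 1/6), width = 1/6 - 5/36 = 1/36
  'c': [5/36 + 1/36*0/1, 5/36 + 1/36*1/6) = [5/36, 31/216)
  'e': [5/36 + 1/36*1/6, 5/36 + 1/36*5/6) = [31/216, 35/216)
  'f': [5/36 + 1/36*5/6, 5/36 + 1/36*1/1) = [35/216, 1/6) <- contains code 71/432
  emit 'f', narrow to [35/216, 1/6)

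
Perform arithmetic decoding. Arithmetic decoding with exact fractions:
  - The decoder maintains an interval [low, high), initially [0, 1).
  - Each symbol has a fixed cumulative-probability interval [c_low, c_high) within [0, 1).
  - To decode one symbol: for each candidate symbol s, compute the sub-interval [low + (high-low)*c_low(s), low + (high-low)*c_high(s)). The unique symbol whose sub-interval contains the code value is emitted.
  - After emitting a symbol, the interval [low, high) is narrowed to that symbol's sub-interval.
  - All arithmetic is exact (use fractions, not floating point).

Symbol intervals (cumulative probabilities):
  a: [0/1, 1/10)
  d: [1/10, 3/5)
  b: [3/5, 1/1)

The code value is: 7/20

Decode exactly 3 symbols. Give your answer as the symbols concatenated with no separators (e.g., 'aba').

Step 1: interval [0/1, 1/1), width = 1/1 - 0/1 = 1/1
  'a': [0/1 + 1/1*0/1, 0/1 + 1/1*1/10) = [0/1, 1/10)
  'd': [0/1 + 1/1*1/10, 0/1 + 1/1*3/5) = [1/10, 3/5) <- contains code 7/20
  'b': [0/1 + 1/1*3/5, 0/1 + 1/1*1/1) = [3/5, 1/1)
  emit 'd', narrow to [1/10, 3/5)
Step 2: interval [1/10, 3/5), width = 3/5 - 1/10 = 1/2
  'a': [1/10 + 1/2*0/1, 1/10 + 1/2*1/10) = [1/10, 3/20)
  'd': [1/10 + 1/2*1/10, 1/10 + 1/2*3/5) = [3/20, 2/5) <- contains code 7/20
  'b': [1/10 + 1/2*3/5, 1/10 + 1/2*1/1) = [2/5, 3/5)
  emit 'd', narrow to [3/20, 2/5)
Step 3: interval [3/20, 2/5), width = 2/5 - 3/20 = 1/4
  'a': [3/20 + 1/4*0/1, 3/20 + 1/4*1/10) = [3/20, 7/40)
  'd': [3/20 + 1/4*1/10, 3/20 + 1/4*3/5) = [7/40, 3/10)
  'b': [3/20 + 1/4*3/5, 3/20 + 1/4*1/1) = [3/10, 2/5) <- contains code 7/20
  emit 'b', narrow to [3/10, 2/5)

Answer: ddb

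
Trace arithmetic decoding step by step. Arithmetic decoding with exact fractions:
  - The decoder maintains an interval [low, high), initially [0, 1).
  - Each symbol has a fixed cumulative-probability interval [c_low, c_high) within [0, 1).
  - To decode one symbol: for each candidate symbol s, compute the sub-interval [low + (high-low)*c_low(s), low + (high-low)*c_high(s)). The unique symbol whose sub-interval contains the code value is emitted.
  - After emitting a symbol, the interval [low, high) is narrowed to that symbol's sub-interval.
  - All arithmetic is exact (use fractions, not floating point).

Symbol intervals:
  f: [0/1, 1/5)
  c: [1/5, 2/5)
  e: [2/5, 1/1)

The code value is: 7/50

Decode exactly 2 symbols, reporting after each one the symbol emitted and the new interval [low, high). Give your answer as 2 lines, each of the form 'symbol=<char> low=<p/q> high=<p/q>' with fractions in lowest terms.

Answer: symbol=f low=0/1 high=1/5
symbol=e low=2/25 high=1/5

Derivation:
Step 1: interval [0/1, 1/1), width = 1/1 - 0/1 = 1/1
  'f': [0/1 + 1/1*0/1, 0/1 + 1/1*1/5) = [0/1, 1/5) <- contains code 7/50
  'c': [0/1 + 1/1*1/5, 0/1 + 1/1*2/5) = [1/5, 2/5)
  'e': [0/1 + 1/1*2/5, 0/1 + 1/1*1/1) = [2/5, 1/1)
  emit 'f', narrow to [0/1, 1/5)
Step 2: interval [0/1, 1/5), width = 1/5 - 0/1 = 1/5
  'f': [0/1 + 1/5*0/1, 0/1 + 1/5*1/5) = [0/1, 1/25)
  'c': [0/1 + 1/5*1/5, 0/1 + 1/5*2/5) = [1/25, 2/25)
  'e': [0/1 + 1/5*2/5, 0/1 + 1/5*1/1) = [2/25, 1/5) <- contains code 7/50
  emit 'e', narrow to [2/25, 1/5)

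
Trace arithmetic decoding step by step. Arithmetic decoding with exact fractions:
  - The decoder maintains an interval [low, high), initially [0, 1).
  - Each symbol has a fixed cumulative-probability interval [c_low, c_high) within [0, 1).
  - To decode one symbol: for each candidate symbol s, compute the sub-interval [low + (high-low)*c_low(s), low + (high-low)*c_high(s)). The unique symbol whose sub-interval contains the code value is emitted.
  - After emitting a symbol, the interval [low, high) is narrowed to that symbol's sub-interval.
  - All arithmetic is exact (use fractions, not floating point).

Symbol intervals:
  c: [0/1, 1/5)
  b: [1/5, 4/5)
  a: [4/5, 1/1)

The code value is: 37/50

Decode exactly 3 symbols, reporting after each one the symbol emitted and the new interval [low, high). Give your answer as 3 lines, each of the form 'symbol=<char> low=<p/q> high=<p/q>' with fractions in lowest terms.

Answer: symbol=b low=1/5 high=4/5
symbol=a low=17/25 high=4/5
symbol=b low=88/125 high=97/125

Derivation:
Step 1: interval [0/1, 1/1), width = 1/1 - 0/1 = 1/1
  'c': [0/1 + 1/1*0/1, 0/1 + 1/1*1/5) = [0/1, 1/5)
  'b': [0/1 + 1/1*1/5, 0/1 + 1/1*4/5) = [1/5, 4/5) <- contains code 37/50
  'a': [0/1 + 1/1*4/5, 0/1 + 1/1*1/1) = [4/5, 1/1)
  emit 'b', narrow to [1/5, 4/5)
Step 2: interval [1/5, 4/5), width = 4/5 - 1/5 = 3/5
  'c': [1/5 + 3/5*0/1, 1/5 + 3/5*1/5) = [1/5, 8/25)
  'b': [1/5 + 3/5*1/5, 1/5 + 3/5*4/5) = [8/25, 17/25)
  'a': [1/5 + 3/5*4/5, 1/5 + 3/5*1/1) = [17/25, 4/5) <- contains code 37/50
  emit 'a', narrow to [17/25, 4/5)
Step 3: interval [17/25, 4/5), width = 4/5 - 17/25 = 3/25
  'c': [17/25 + 3/25*0/1, 17/25 + 3/25*1/5) = [17/25, 88/125)
  'b': [17/25 + 3/25*1/5, 17/25 + 3/25*4/5) = [88/125, 97/125) <- contains code 37/50
  'a': [17/25 + 3/25*4/5, 17/25 + 3/25*1/1) = [97/125, 4/5)
  emit 'b', narrow to [88/125, 97/125)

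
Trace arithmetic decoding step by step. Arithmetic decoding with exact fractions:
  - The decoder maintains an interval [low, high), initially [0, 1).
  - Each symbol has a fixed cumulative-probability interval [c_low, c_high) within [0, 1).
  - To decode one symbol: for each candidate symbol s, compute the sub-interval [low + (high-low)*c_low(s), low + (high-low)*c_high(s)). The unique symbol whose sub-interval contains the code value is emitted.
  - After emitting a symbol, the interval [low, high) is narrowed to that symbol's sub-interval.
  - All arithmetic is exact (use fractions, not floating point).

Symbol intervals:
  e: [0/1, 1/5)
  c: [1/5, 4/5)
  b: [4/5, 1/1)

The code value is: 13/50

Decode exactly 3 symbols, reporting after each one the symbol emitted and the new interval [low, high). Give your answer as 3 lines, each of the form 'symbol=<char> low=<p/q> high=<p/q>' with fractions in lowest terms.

Step 1: interval [0/1, 1/1), width = 1/1 - 0/1 = 1/1
  'e': [0/1 + 1/1*0/1, 0/1 + 1/1*1/5) = [0/1, 1/5)
  'c': [0/1 + 1/1*1/5, 0/1 + 1/1*4/5) = [1/5, 4/5) <- contains code 13/50
  'b': [0/1 + 1/1*4/5, 0/1 + 1/1*1/1) = [4/5, 1/1)
  emit 'c', narrow to [1/5, 4/5)
Step 2: interval [1/5, 4/5), width = 4/5 - 1/5 = 3/5
  'e': [1/5 + 3/5*0/1, 1/5 + 3/5*1/5) = [1/5, 8/25) <- contains code 13/50
  'c': [1/5 + 3/5*1/5, 1/5 + 3/5*4/5) = [8/25, 17/25)
  'b': [1/5 + 3/5*4/5, 1/5 + 3/5*1/1) = [17/25, 4/5)
  emit 'e', narrow to [1/5, 8/25)
Step 3: interval [1/5, 8/25), width = 8/25 - 1/5 = 3/25
  'e': [1/5 + 3/25*0/1, 1/5 + 3/25*1/5) = [1/5, 28/125)
  'c': [1/5 + 3/25*1/5, 1/5 + 3/25*4/5) = [28/125, 37/125) <- contains code 13/50
  'b': [1/5 + 3/25*4/5, 1/5 + 3/25*1/1) = [37/125, 8/25)
  emit 'c', narrow to [28/125, 37/125)

Answer: symbol=c low=1/5 high=4/5
symbol=e low=1/5 high=8/25
symbol=c low=28/125 high=37/125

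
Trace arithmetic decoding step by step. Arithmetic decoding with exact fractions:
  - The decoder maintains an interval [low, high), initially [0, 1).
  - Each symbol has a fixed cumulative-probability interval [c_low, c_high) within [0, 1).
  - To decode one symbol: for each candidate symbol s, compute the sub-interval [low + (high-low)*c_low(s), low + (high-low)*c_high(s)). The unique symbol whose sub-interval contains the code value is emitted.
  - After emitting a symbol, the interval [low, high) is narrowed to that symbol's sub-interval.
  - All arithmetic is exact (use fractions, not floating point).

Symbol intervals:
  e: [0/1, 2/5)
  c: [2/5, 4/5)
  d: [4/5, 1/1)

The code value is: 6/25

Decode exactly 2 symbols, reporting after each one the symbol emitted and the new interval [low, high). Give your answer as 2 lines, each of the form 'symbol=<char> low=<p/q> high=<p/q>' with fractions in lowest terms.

Step 1: interval [0/1, 1/1), width = 1/1 - 0/1 = 1/1
  'e': [0/1 + 1/1*0/1, 0/1 + 1/1*2/5) = [0/1, 2/5) <- contains code 6/25
  'c': [0/1 + 1/1*2/5, 0/1 + 1/1*4/5) = [2/5, 4/5)
  'd': [0/1 + 1/1*4/5, 0/1 + 1/1*1/1) = [4/5, 1/1)
  emit 'e', narrow to [0/1, 2/5)
Step 2: interval [0/1, 2/5), width = 2/5 - 0/1 = 2/5
  'e': [0/1 + 2/5*0/1, 0/1 + 2/5*2/5) = [0/1, 4/25)
  'c': [0/1 + 2/5*2/5, 0/1 + 2/5*4/5) = [4/25, 8/25) <- contains code 6/25
  'd': [0/1 + 2/5*4/5, 0/1 + 2/5*1/1) = [8/25, 2/5)
  emit 'c', narrow to [4/25, 8/25)

Answer: symbol=e low=0/1 high=2/5
symbol=c low=4/25 high=8/25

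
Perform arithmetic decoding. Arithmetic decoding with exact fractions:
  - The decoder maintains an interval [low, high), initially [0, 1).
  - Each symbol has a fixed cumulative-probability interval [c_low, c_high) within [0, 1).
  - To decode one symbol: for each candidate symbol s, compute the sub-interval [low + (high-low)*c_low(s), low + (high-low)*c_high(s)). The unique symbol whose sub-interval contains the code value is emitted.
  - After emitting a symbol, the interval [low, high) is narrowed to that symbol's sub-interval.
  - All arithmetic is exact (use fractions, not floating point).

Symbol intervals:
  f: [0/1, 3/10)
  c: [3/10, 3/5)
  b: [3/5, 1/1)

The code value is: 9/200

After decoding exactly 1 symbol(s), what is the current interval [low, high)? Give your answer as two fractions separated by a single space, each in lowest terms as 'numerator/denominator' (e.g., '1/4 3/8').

Step 1: interval [0/1, 1/1), width = 1/1 - 0/1 = 1/1
  'f': [0/1 + 1/1*0/1, 0/1 + 1/1*3/10) = [0/1, 3/10) <- contains code 9/200
  'c': [0/1 + 1/1*3/10, 0/1 + 1/1*3/5) = [3/10, 3/5)
  'b': [0/1 + 1/1*3/5, 0/1 + 1/1*1/1) = [3/5, 1/1)
  emit 'f', narrow to [0/1, 3/10)

Answer: 0/1 3/10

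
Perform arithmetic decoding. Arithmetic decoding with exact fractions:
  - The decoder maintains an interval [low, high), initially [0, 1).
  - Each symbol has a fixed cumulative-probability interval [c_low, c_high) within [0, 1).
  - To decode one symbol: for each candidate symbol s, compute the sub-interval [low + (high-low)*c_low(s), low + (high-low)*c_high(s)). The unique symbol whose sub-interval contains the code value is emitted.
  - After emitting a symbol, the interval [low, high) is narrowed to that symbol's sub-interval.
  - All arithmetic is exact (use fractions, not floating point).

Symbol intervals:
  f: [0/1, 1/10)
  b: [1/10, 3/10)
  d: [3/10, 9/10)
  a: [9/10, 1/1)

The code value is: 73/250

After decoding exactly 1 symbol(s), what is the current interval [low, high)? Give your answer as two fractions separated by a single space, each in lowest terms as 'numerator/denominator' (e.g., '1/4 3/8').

Answer: 1/10 3/10

Derivation:
Step 1: interval [0/1, 1/1), width = 1/1 - 0/1 = 1/1
  'f': [0/1 + 1/1*0/1, 0/1 + 1/1*1/10) = [0/1, 1/10)
  'b': [0/1 + 1/1*1/10, 0/1 + 1/1*3/10) = [1/10, 3/10) <- contains code 73/250
  'd': [0/1 + 1/1*3/10, 0/1 + 1/1*9/10) = [3/10, 9/10)
  'a': [0/1 + 1/1*9/10, 0/1 + 1/1*1/1) = [9/10, 1/1)
  emit 'b', narrow to [1/10, 3/10)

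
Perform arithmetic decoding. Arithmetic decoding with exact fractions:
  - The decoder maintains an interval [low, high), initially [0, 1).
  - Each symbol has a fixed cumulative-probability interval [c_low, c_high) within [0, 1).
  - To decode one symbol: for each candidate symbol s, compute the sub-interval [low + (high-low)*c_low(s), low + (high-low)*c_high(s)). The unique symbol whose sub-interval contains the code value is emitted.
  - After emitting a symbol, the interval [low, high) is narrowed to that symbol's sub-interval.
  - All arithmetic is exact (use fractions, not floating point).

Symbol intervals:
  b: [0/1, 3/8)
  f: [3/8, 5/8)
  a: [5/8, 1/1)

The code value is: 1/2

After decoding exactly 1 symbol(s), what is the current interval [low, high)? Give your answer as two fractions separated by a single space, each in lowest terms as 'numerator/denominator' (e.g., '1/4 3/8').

Step 1: interval [0/1, 1/1), width = 1/1 - 0/1 = 1/1
  'b': [0/1 + 1/1*0/1, 0/1 + 1/1*3/8) = [0/1, 3/8)
  'f': [0/1 + 1/1*3/8, 0/1 + 1/1*5/8) = [3/8, 5/8) <- contains code 1/2
  'a': [0/1 + 1/1*5/8, 0/1 + 1/1*1/1) = [5/8, 1/1)
  emit 'f', narrow to [3/8, 5/8)

Answer: 3/8 5/8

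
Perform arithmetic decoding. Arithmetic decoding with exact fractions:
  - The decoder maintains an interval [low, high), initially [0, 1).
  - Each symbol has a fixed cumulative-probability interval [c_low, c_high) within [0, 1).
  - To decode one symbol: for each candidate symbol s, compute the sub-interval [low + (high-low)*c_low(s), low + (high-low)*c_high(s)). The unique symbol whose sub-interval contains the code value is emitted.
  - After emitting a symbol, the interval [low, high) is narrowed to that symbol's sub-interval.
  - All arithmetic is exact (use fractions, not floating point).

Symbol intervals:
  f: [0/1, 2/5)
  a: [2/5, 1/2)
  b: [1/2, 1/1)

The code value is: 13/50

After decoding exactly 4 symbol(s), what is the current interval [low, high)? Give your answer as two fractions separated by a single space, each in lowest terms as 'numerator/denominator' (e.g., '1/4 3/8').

Step 1: interval [0/1, 1/1), width = 1/1 - 0/1 = 1/1
  'f': [0/1 + 1/1*0/1, 0/1 + 1/1*2/5) = [0/1, 2/5) <- contains code 13/50
  'a': [0/1 + 1/1*2/5, 0/1 + 1/1*1/2) = [2/5, 1/2)
  'b': [0/1 + 1/1*1/2, 0/1 + 1/1*1/1) = [1/2, 1/1)
  emit 'f', narrow to [0/1, 2/5)
Step 2: interval [0/1, 2/5), width = 2/5 - 0/1 = 2/5
  'f': [0/1 + 2/5*0/1, 0/1 + 2/5*2/5) = [0/1, 4/25)
  'a': [0/1 + 2/5*2/5, 0/1 + 2/5*1/2) = [4/25, 1/5)
  'b': [0/1 + 2/5*1/2, 0/1 + 2/5*1/1) = [1/5, 2/5) <- contains code 13/50
  emit 'b', narrow to [1/5, 2/5)
Step 3: interval [1/5, 2/5), width = 2/5 - 1/5 = 1/5
  'f': [1/5 + 1/5*0/1, 1/5 + 1/5*2/5) = [1/5, 7/25) <- contains code 13/50
  'a': [1/5 + 1/5*2/5, 1/5 + 1/5*1/2) = [7/25, 3/10)
  'b': [1/5 + 1/5*1/2, 1/5 + 1/5*1/1) = [3/10, 2/5)
  emit 'f', narrow to [1/5, 7/25)
Step 4: interval [1/5, 7/25), width = 7/25 - 1/5 = 2/25
  'f': [1/5 + 2/25*0/1, 1/5 + 2/25*2/5) = [1/5, 29/125)
  'a': [1/5 + 2/25*2/5, 1/5 + 2/25*1/2) = [29/125, 6/25)
  'b': [1/5 + 2/25*1/2, 1/5 + 2/25*1/1) = [6/25, 7/25) <- contains code 13/50
  emit 'b', narrow to [6/25, 7/25)

Answer: 6/25 7/25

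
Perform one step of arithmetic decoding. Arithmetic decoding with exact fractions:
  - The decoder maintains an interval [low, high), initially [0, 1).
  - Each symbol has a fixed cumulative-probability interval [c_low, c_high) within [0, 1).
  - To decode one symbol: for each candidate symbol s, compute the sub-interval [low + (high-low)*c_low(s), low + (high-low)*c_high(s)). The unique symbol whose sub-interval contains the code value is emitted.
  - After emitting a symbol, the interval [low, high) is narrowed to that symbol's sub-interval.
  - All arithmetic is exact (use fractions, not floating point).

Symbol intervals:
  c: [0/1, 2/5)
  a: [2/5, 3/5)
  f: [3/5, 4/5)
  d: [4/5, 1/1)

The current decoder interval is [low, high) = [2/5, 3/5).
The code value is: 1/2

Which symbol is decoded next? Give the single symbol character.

Interval width = high − low = 3/5 − 2/5 = 1/5
Scaled code = (code − low) / width = (1/2 − 2/5) / 1/5 = 1/2
  c: [0/1, 2/5) 
  a: [2/5, 3/5) ← scaled code falls here ✓
  f: [3/5, 4/5) 
  d: [4/5, 1/1) 

Answer: a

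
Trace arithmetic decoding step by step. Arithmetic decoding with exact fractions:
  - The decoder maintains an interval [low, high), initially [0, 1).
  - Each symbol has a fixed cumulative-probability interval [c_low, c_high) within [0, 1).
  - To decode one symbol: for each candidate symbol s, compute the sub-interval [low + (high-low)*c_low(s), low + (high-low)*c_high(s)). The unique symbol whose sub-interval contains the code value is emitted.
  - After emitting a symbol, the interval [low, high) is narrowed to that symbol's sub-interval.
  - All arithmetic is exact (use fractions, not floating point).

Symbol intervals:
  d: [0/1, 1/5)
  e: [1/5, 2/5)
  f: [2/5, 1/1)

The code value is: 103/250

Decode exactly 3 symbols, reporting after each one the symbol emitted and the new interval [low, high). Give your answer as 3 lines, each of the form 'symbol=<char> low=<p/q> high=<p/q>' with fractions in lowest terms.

Answer: symbol=f low=2/5 high=1/1
symbol=d low=2/5 high=13/25
symbol=d low=2/5 high=53/125

Derivation:
Step 1: interval [0/1, 1/1), width = 1/1 - 0/1 = 1/1
  'd': [0/1 + 1/1*0/1, 0/1 + 1/1*1/5) = [0/1, 1/5)
  'e': [0/1 + 1/1*1/5, 0/1 + 1/1*2/5) = [1/5, 2/5)
  'f': [0/1 + 1/1*2/5, 0/1 + 1/1*1/1) = [2/5, 1/1) <- contains code 103/250
  emit 'f', narrow to [2/5, 1/1)
Step 2: interval [2/5, 1/1), width = 1/1 - 2/5 = 3/5
  'd': [2/5 + 3/5*0/1, 2/5 + 3/5*1/5) = [2/5, 13/25) <- contains code 103/250
  'e': [2/5 + 3/5*1/5, 2/5 + 3/5*2/5) = [13/25, 16/25)
  'f': [2/5 + 3/5*2/5, 2/5 + 3/5*1/1) = [16/25, 1/1)
  emit 'd', narrow to [2/5, 13/25)
Step 3: interval [2/5, 13/25), width = 13/25 - 2/5 = 3/25
  'd': [2/5 + 3/25*0/1, 2/5 + 3/25*1/5) = [2/5, 53/125) <- contains code 103/250
  'e': [2/5 + 3/25*1/5, 2/5 + 3/25*2/5) = [53/125, 56/125)
  'f': [2/5 + 3/25*2/5, 2/5 + 3/25*1/1) = [56/125, 13/25)
  emit 'd', narrow to [2/5, 53/125)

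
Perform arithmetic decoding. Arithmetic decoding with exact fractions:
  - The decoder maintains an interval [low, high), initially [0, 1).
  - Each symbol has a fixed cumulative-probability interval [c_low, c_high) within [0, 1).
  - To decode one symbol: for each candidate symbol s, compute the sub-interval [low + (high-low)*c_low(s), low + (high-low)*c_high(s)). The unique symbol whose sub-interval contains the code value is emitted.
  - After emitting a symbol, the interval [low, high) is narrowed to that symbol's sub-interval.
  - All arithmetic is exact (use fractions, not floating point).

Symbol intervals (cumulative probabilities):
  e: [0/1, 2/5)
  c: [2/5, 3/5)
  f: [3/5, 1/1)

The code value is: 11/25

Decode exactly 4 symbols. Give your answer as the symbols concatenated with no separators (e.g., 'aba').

Answer: cecc

Derivation:
Step 1: interval [0/1, 1/1), width = 1/1 - 0/1 = 1/1
  'e': [0/1 + 1/1*0/1, 0/1 + 1/1*2/5) = [0/1, 2/5)
  'c': [0/1 + 1/1*2/5, 0/1 + 1/1*3/5) = [2/5, 3/5) <- contains code 11/25
  'f': [0/1 + 1/1*3/5, 0/1 + 1/1*1/1) = [3/5, 1/1)
  emit 'c', narrow to [2/5, 3/5)
Step 2: interval [2/5, 3/5), width = 3/5 - 2/5 = 1/5
  'e': [2/5 + 1/5*0/1, 2/5 + 1/5*2/5) = [2/5, 12/25) <- contains code 11/25
  'c': [2/5 + 1/5*2/5, 2/5 + 1/5*3/5) = [12/25, 13/25)
  'f': [2/5 + 1/5*3/5, 2/5 + 1/5*1/1) = [13/25, 3/5)
  emit 'e', narrow to [2/5, 12/25)
Step 3: interval [2/5, 12/25), width = 12/25 - 2/5 = 2/25
  'e': [2/5 + 2/25*0/1, 2/5 + 2/25*2/5) = [2/5, 54/125)
  'c': [2/5 + 2/25*2/5, 2/5 + 2/25*3/5) = [54/125, 56/125) <- contains code 11/25
  'f': [2/5 + 2/25*3/5, 2/5 + 2/25*1/1) = [56/125, 12/25)
  emit 'c', narrow to [54/125, 56/125)
Step 4: interval [54/125, 56/125), width = 56/125 - 54/125 = 2/125
  'e': [54/125 + 2/125*0/1, 54/125 + 2/125*2/5) = [54/125, 274/625)
  'c': [54/125 + 2/125*2/5, 54/125 + 2/125*3/5) = [274/625, 276/625) <- contains code 11/25
  'f': [54/125 + 2/125*3/5, 54/125 + 2/125*1/1) = [276/625, 56/125)
  emit 'c', narrow to [274/625, 276/625)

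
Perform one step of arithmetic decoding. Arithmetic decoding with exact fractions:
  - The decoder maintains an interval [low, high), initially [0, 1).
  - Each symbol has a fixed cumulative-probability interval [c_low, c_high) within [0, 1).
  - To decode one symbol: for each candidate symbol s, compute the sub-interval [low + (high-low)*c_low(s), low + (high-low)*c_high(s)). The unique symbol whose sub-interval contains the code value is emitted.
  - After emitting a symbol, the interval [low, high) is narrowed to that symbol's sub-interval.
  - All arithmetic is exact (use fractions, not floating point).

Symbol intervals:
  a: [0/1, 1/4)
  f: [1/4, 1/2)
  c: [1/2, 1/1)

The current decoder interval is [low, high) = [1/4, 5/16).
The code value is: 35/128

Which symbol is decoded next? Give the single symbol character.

Interval width = high − low = 5/16 − 1/4 = 1/16
Scaled code = (code − low) / width = (35/128 − 1/4) / 1/16 = 3/8
  a: [0/1, 1/4) 
  f: [1/4, 1/2) ← scaled code falls here ✓
  c: [1/2, 1/1) 

Answer: f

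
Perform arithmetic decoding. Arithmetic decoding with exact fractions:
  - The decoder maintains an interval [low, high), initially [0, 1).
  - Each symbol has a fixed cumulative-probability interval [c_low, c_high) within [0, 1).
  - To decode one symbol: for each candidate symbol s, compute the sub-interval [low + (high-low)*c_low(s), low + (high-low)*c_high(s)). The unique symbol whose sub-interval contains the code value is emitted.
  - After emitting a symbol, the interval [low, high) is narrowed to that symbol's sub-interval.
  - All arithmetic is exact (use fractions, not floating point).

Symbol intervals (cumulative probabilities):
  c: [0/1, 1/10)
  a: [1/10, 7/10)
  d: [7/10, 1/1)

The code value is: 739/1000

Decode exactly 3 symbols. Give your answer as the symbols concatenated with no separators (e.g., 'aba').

Answer: dac

Derivation:
Step 1: interval [0/1, 1/1), width = 1/1 - 0/1 = 1/1
  'c': [0/1 + 1/1*0/1, 0/1 + 1/1*1/10) = [0/1, 1/10)
  'a': [0/1 + 1/1*1/10, 0/1 + 1/1*7/10) = [1/10, 7/10)
  'd': [0/1 + 1/1*7/10, 0/1 + 1/1*1/1) = [7/10, 1/1) <- contains code 739/1000
  emit 'd', narrow to [7/10, 1/1)
Step 2: interval [7/10, 1/1), width = 1/1 - 7/10 = 3/10
  'c': [7/10 + 3/10*0/1, 7/10 + 3/10*1/10) = [7/10, 73/100)
  'a': [7/10 + 3/10*1/10, 7/10 + 3/10*7/10) = [73/100, 91/100) <- contains code 739/1000
  'd': [7/10 + 3/10*7/10, 7/10 + 3/10*1/1) = [91/100, 1/1)
  emit 'a', narrow to [73/100, 91/100)
Step 3: interval [73/100, 91/100), width = 91/100 - 73/100 = 9/50
  'c': [73/100 + 9/50*0/1, 73/100 + 9/50*1/10) = [73/100, 187/250) <- contains code 739/1000
  'a': [73/100 + 9/50*1/10, 73/100 + 9/50*7/10) = [187/250, 107/125)
  'd': [73/100 + 9/50*7/10, 73/100 + 9/50*1/1) = [107/125, 91/100)
  emit 'c', narrow to [73/100, 187/250)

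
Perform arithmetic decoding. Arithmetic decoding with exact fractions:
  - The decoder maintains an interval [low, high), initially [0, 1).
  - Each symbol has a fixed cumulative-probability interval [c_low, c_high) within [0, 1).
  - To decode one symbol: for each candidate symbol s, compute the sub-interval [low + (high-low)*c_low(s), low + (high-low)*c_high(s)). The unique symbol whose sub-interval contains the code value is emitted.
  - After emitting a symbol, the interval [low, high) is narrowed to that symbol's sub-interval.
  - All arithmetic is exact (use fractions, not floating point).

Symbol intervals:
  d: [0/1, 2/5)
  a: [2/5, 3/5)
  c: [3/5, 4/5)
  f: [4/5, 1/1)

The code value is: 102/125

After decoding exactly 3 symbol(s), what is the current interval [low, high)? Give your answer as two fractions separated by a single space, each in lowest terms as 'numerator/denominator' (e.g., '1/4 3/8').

Answer: 4/5 104/125

Derivation:
Step 1: interval [0/1, 1/1), width = 1/1 - 0/1 = 1/1
  'd': [0/1 + 1/1*0/1, 0/1 + 1/1*2/5) = [0/1, 2/5)
  'a': [0/1 + 1/1*2/5, 0/1 + 1/1*3/5) = [2/5, 3/5)
  'c': [0/1 + 1/1*3/5, 0/1 + 1/1*4/5) = [3/5, 4/5)
  'f': [0/1 + 1/1*4/5, 0/1 + 1/1*1/1) = [4/5, 1/1) <- contains code 102/125
  emit 'f', narrow to [4/5, 1/1)
Step 2: interval [4/5, 1/1), width = 1/1 - 4/5 = 1/5
  'd': [4/5 + 1/5*0/1, 4/5 + 1/5*2/5) = [4/5, 22/25) <- contains code 102/125
  'a': [4/5 + 1/5*2/5, 4/5 + 1/5*3/5) = [22/25, 23/25)
  'c': [4/5 + 1/5*3/5, 4/5 + 1/5*4/5) = [23/25, 24/25)
  'f': [4/5 + 1/5*4/5, 4/5 + 1/5*1/1) = [24/25, 1/1)
  emit 'd', narrow to [4/5, 22/25)
Step 3: interval [4/5, 22/25), width = 22/25 - 4/5 = 2/25
  'd': [4/5 + 2/25*0/1, 4/5 + 2/25*2/5) = [4/5, 104/125) <- contains code 102/125
  'a': [4/5 + 2/25*2/5, 4/5 + 2/25*3/5) = [104/125, 106/125)
  'c': [4/5 + 2/25*3/5, 4/5 + 2/25*4/5) = [106/125, 108/125)
  'f': [4/5 + 2/25*4/5, 4/5 + 2/25*1/1) = [108/125, 22/25)
  emit 'd', narrow to [4/5, 104/125)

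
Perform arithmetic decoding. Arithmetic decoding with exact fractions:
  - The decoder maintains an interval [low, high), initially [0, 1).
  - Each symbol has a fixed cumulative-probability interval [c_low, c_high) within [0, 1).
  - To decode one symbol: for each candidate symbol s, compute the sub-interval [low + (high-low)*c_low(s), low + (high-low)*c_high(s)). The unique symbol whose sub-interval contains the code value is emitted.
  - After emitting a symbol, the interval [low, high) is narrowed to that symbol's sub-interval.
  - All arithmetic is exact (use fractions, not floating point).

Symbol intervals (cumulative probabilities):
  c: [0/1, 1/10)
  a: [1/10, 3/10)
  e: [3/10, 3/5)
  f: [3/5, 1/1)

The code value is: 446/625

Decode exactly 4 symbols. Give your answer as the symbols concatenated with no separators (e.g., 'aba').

Step 1: interval [0/1, 1/1), width = 1/1 - 0/1 = 1/1
  'c': [0/1 + 1/1*0/1, 0/1 + 1/1*1/10) = [0/1, 1/10)
  'a': [0/1 + 1/1*1/10, 0/1 + 1/1*3/10) = [1/10, 3/10)
  'e': [0/1 + 1/1*3/10, 0/1 + 1/1*3/5) = [3/10, 3/5)
  'f': [0/1 + 1/1*3/5, 0/1 + 1/1*1/1) = [3/5, 1/1) <- contains code 446/625
  emit 'f', narrow to [3/5, 1/1)
Step 2: interval [3/5, 1/1), width = 1/1 - 3/5 = 2/5
  'c': [3/5 + 2/5*0/1, 3/5 + 2/5*1/10) = [3/5, 16/25)
  'a': [3/5 + 2/5*1/10, 3/5 + 2/5*3/10) = [16/25, 18/25) <- contains code 446/625
  'e': [3/5 + 2/5*3/10, 3/5 + 2/5*3/5) = [18/25, 21/25)
  'f': [3/5 + 2/5*3/5, 3/5 + 2/5*1/1) = [21/25, 1/1)
  emit 'a', narrow to [16/25, 18/25)
Step 3: interval [16/25, 18/25), width = 18/25 - 16/25 = 2/25
  'c': [16/25 + 2/25*0/1, 16/25 + 2/25*1/10) = [16/25, 81/125)
  'a': [16/25 + 2/25*1/10, 16/25 + 2/25*3/10) = [81/125, 83/125)
  'e': [16/25 + 2/25*3/10, 16/25 + 2/25*3/5) = [83/125, 86/125)
  'f': [16/25 + 2/25*3/5, 16/25 + 2/25*1/1) = [86/125, 18/25) <- contains code 446/625
  emit 'f', narrow to [86/125, 18/25)
Step 4: interval [86/125, 18/25), width = 18/25 - 86/125 = 4/125
  'c': [86/125 + 4/125*0/1, 86/125 + 4/125*1/10) = [86/125, 432/625)
  'a': [86/125 + 4/125*1/10, 86/125 + 4/125*3/10) = [432/625, 436/625)
  'e': [86/125 + 4/125*3/10, 86/125 + 4/125*3/5) = [436/625, 442/625)
  'f': [86/125 + 4/125*3/5, 86/125 + 4/125*1/1) = [442/625, 18/25) <- contains code 446/625
  emit 'f', narrow to [442/625, 18/25)

Answer: faff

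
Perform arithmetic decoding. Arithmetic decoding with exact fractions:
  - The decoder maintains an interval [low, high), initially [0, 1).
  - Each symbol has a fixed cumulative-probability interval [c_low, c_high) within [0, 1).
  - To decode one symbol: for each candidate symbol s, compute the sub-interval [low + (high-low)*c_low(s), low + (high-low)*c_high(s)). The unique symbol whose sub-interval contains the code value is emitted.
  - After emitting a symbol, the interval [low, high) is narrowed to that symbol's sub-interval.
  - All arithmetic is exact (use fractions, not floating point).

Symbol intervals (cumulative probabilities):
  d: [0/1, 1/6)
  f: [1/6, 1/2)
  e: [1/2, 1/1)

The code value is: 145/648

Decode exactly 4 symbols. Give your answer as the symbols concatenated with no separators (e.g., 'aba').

Answer: ffdd

Derivation:
Step 1: interval [0/1, 1/1), width = 1/1 - 0/1 = 1/1
  'd': [0/1 + 1/1*0/1, 0/1 + 1/1*1/6) = [0/1, 1/6)
  'f': [0/1 + 1/1*1/6, 0/1 + 1/1*1/2) = [1/6, 1/2) <- contains code 145/648
  'e': [0/1 + 1/1*1/2, 0/1 + 1/1*1/1) = [1/2, 1/1)
  emit 'f', narrow to [1/6, 1/2)
Step 2: interval [1/6, 1/2), width = 1/2 - 1/6 = 1/3
  'd': [1/6 + 1/3*0/1, 1/6 + 1/3*1/6) = [1/6, 2/9)
  'f': [1/6 + 1/3*1/6, 1/6 + 1/3*1/2) = [2/9, 1/3) <- contains code 145/648
  'e': [1/6 + 1/3*1/2, 1/6 + 1/3*1/1) = [1/3, 1/2)
  emit 'f', narrow to [2/9, 1/3)
Step 3: interval [2/9, 1/3), width = 1/3 - 2/9 = 1/9
  'd': [2/9 + 1/9*0/1, 2/9 + 1/9*1/6) = [2/9, 13/54) <- contains code 145/648
  'f': [2/9 + 1/9*1/6, 2/9 + 1/9*1/2) = [13/54, 5/18)
  'e': [2/9 + 1/9*1/2, 2/9 + 1/9*1/1) = [5/18, 1/3)
  emit 'd', narrow to [2/9, 13/54)
Step 4: interval [2/9, 13/54), width = 13/54 - 2/9 = 1/54
  'd': [2/9 + 1/54*0/1, 2/9 + 1/54*1/6) = [2/9, 73/324) <- contains code 145/648
  'f': [2/9 + 1/54*1/6, 2/9 + 1/54*1/2) = [73/324, 25/108)
  'e': [2/9 + 1/54*1/2, 2/9 + 1/54*1/1) = [25/108, 13/54)
  emit 'd', narrow to [2/9, 73/324)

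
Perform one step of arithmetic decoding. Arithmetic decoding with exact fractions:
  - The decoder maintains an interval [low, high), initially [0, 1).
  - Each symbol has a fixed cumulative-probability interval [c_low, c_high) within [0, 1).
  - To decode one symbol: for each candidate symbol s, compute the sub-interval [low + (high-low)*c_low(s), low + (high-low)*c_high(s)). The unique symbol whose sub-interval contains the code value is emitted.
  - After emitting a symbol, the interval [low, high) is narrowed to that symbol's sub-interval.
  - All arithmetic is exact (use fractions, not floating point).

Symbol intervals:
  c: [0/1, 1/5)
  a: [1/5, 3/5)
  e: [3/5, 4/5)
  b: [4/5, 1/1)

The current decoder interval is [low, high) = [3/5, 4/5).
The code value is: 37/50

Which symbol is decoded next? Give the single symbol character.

Interval width = high − low = 4/5 − 3/5 = 1/5
Scaled code = (code − low) / width = (37/50 − 3/5) / 1/5 = 7/10
  c: [0/1, 1/5) 
  a: [1/5, 3/5) 
  e: [3/5, 4/5) ← scaled code falls here ✓
  b: [4/5, 1/1) 

Answer: e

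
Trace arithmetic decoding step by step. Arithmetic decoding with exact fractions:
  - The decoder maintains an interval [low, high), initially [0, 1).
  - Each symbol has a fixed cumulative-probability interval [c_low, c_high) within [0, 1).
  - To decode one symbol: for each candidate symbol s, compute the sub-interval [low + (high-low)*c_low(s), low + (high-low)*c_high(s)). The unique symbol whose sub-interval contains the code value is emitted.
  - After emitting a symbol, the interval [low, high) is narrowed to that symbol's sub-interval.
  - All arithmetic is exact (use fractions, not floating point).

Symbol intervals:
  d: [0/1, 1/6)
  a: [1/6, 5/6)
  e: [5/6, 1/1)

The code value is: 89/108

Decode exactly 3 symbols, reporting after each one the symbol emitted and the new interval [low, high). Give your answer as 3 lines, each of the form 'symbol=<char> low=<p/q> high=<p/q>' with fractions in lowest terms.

Answer: symbol=a low=1/6 high=5/6
symbol=e low=13/18 high=5/6
symbol=e low=22/27 high=5/6

Derivation:
Step 1: interval [0/1, 1/1), width = 1/1 - 0/1 = 1/1
  'd': [0/1 + 1/1*0/1, 0/1 + 1/1*1/6) = [0/1, 1/6)
  'a': [0/1 + 1/1*1/6, 0/1 + 1/1*5/6) = [1/6, 5/6) <- contains code 89/108
  'e': [0/1 + 1/1*5/6, 0/1 + 1/1*1/1) = [5/6, 1/1)
  emit 'a', narrow to [1/6, 5/6)
Step 2: interval [1/6, 5/6), width = 5/6 - 1/6 = 2/3
  'd': [1/6 + 2/3*0/1, 1/6 + 2/3*1/6) = [1/6, 5/18)
  'a': [1/6 + 2/3*1/6, 1/6 + 2/3*5/6) = [5/18, 13/18)
  'e': [1/6 + 2/3*5/6, 1/6 + 2/3*1/1) = [13/18, 5/6) <- contains code 89/108
  emit 'e', narrow to [13/18, 5/6)
Step 3: interval [13/18, 5/6), width = 5/6 - 13/18 = 1/9
  'd': [13/18 + 1/9*0/1, 13/18 + 1/9*1/6) = [13/18, 20/27)
  'a': [13/18 + 1/9*1/6, 13/18 + 1/9*5/6) = [20/27, 22/27)
  'e': [13/18 + 1/9*5/6, 13/18 + 1/9*1/1) = [22/27, 5/6) <- contains code 89/108
  emit 'e', narrow to [22/27, 5/6)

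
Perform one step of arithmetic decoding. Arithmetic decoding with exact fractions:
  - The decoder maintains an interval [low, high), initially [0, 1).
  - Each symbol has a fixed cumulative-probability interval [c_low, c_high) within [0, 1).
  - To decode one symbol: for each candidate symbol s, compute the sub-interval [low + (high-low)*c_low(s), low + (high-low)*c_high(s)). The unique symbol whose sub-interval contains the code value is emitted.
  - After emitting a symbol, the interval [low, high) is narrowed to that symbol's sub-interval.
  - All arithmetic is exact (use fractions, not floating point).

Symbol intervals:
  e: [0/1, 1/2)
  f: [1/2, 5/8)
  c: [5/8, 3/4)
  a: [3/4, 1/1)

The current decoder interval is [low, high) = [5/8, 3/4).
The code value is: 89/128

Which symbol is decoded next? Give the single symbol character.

Interval width = high − low = 3/4 − 5/8 = 1/8
Scaled code = (code − low) / width = (89/128 − 5/8) / 1/8 = 9/16
  e: [0/1, 1/2) 
  f: [1/2, 5/8) ← scaled code falls here ✓
  c: [5/8, 3/4) 
  a: [3/4, 1/1) 

Answer: f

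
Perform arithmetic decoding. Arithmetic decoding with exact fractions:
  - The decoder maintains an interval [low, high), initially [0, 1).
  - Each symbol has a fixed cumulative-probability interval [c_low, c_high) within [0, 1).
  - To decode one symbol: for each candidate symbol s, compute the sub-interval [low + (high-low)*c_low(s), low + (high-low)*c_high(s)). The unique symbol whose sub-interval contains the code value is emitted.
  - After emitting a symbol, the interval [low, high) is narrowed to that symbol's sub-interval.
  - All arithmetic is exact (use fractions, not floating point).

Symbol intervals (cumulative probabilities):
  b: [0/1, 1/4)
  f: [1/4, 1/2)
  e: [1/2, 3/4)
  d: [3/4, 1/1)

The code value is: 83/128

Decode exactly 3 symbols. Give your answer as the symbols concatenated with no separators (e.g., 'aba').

Step 1: interval [0/1, 1/1), width = 1/1 - 0/1 = 1/1
  'b': [0/1 + 1/1*0/1, 0/1 + 1/1*1/4) = [0/1, 1/4)
  'f': [0/1 + 1/1*1/4, 0/1 + 1/1*1/2) = [1/4, 1/2)
  'e': [0/1 + 1/1*1/2, 0/1 + 1/1*3/4) = [1/2, 3/4) <- contains code 83/128
  'd': [0/1 + 1/1*3/4, 0/1 + 1/1*1/1) = [3/4, 1/1)
  emit 'e', narrow to [1/2, 3/4)
Step 2: interval [1/2, 3/4), width = 3/4 - 1/2 = 1/4
  'b': [1/2 + 1/4*0/1, 1/2 + 1/4*1/4) = [1/2, 9/16)
  'f': [1/2 + 1/4*1/4, 1/2 + 1/4*1/2) = [9/16, 5/8)
  'e': [1/2 + 1/4*1/2, 1/2 + 1/4*3/4) = [5/8, 11/16) <- contains code 83/128
  'd': [1/2 + 1/4*3/4, 1/2 + 1/4*1/1) = [11/16, 3/4)
  emit 'e', narrow to [5/8, 11/16)
Step 3: interval [5/8, 11/16), width = 11/16 - 5/8 = 1/16
  'b': [5/8 + 1/16*0/1, 5/8 + 1/16*1/4) = [5/8, 41/64)
  'f': [5/8 + 1/16*1/4, 5/8 + 1/16*1/2) = [41/64, 21/32) <- contains code 83/128
  'e': [5/8 + 1/16*1/2, 5/8 + 1/16*3/4) = [21/32, 43/64)
  'd': [5/8 + 1/16*3/4, 5/8 + 1/16*1/1) = [43/64, 11/16)
  emit 'f', narrow to [41/64, 21/32)

Answer: eef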